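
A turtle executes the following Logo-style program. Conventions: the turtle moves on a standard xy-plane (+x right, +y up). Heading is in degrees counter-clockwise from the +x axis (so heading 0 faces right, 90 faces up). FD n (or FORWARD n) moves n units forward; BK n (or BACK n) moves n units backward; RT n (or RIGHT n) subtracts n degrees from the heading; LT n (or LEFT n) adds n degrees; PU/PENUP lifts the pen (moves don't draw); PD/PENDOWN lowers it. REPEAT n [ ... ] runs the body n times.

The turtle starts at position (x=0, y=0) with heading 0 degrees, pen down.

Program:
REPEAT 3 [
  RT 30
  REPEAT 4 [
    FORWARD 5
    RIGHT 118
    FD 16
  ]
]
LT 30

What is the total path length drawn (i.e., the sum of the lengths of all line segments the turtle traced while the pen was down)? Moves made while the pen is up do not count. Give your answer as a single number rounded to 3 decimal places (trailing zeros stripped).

Executing turtle program step by step:
Start: pos=(0,0), heading=0, pen down
REPEAT 3 [
  -- iteration 1/3 --
  RT 30: heading 0 -> 330
  REPEAT 4 [
    -- iteration 1/4 --
    FD 5: (0,0) -> (4.33,-2.5) [heading=330, draw]
    RT 118: heading 330 -> 212
    FD 16: (4.33,-2.5) -> (-9.239,-10.979) [heading=212, draw]
    -- iteration 2/4 --
    FD 5: (-9.239,-10.979) -> (-13.479,-13.628) [heading=212, draw]
    RT 118: heading 212 -> 94
    FD 16: (-13.479,-13.628) -> (-14.595,2.333) [heading=94, draw]
    -- iteration 3/4 --
    FD 5: (-14.595,2.333) -> (-14.944,7.321) [heading=94, draw]
    RT 118: heading 94 -> 336
    FD 16: (-14.944,7.321) -> (-0.327,0.813) [heading=336, draw]
    -- iteration 4/4 --
    FD 5: (-0.327,0.813) -> (4.241,-1.221) [heading=336, draw]
    RT 118: heading 336 -> 218
    FD 16: (4.241,-1.221) -> (-8.367,-11.072) [heading=218, draw]
  ]
  -- iteration 2/3 --
  RT 30: heading 218 -> 188
  REPEAT 4 [
    -- iteration 1/4 --
    FD 5: (-8.367,-11.072) -> (-13.319,-11.767) [heading=188, draw]
    RT 118: heading 188 -> 70
    FD 16: (-13.319,-11.767) -> (-7.847,3.268) [heading=70, draw]
    -- iteration 2/4 --
    FD 5: (-7.847,3.268) -> (-6.136,7.966) [heading=70, draw]
    RT 118: heading 70 -> 312
    FD 16: (-6.136,7.966) -> (4.57,-3.924) [heading=312, draw]
    -- iteration 3/4 --
    FD 5: (4.57,-3.924) -> (7.915,-7.64) [heading=312, draw]
    RT 118: heading 312 -> 194
    FD 16: (7.915,-7.64) -> (-7.609,-11.511) [heading=194, draw]
    -- iteration 4/4 --
    FD 5: (-7.609,-11.511) -> (-12.461,-12.72) [heading=194, draw]
    RT 118: heading 194 -> 76
    FD 16: (-12.461,-12.72) -> (-8.59,2.804) [heading=76, draw]
  ]
  -- iteration 3/3 --
  RT 30: heading 76 -> 46
  REPEAT 4 [
    -- iteration 1/4 --
    FD 5: (-8.59,2.804) -> (-5.117,6.401) [heading=46, draw]
    RT 118: heading 46 -> 288
    FD 16: (-5.117,6.401) -> (-0.173,-8.816) [heading=288, draw]
    -- iteration 2/4 --
    FD 5: (-0.173,-8.816) -> (1.373,-13.571) [heading=288, draw]
    RT 118: heading 288 -> 170
    FD 16: (1.373,-13.571) -> (-14.384,-10.793) [heading=170, draw]
    -- iteration 3/4 --
    FD 5: (-14.384,-10.793) -> (-19.308,-9.924) [heading=170, draw]
    RT 118: heading 170 -> 52
    FD 16: (-19.308,-9.924) -> (-9.458,2.684) [heading=52, draw]
    -- iteration 4/4 --
    FD 5: (-9.458,2.684) -> (-6.38,6.624) [heading=52, draw]
    RT 118: heading 52 -> 294
    FD 16: (-6.38,6.624) -> (0.128,-7.993) [heading=294, draw]
  ]
]
LT 30: heading 294 -> 324
Final: pos=(0.128,-7.993), heading=324, 24 segment(s) drawn

Segment lengths:
  seg 1: (0,0) -> (4.33,-2.5), length = 5
  seg 2: (4.33,-2.5) -> (-9.239,-10.979), length = 16
  seg 3: (-9.239,-10.979) -> (-13.479,-13.628), length = 5
  seg 4: (-13.479,-13.628) -> (-14.595,2.333), length = 16
  seg 5: (-14.595,2.333) -> (-14.944,7.321), length = 5
  seg 6: (-14.944,7.321) -> (-0.327,0.813), length = 16
  seg 7: (-0.327,0.813) -> (4.241,-1.221), length = 5
  seg 8: (4.241,-1.221) -> (-8.367,-11.072), length = 16
  seg 9: (-8.367,-11.072) -> (-13.319,-11.767), length = 5
  seg 10: (-13.319,-11.767) -> (-7.847,3.268), length = 16
  seg 11: (-7.847,3.268) -> (-6.136,7.966), length = 5
  seg 12: (-6.136,7.966) -> (4.57,-3.924), length = 16
  seg 13: (4.57,-3.924) -> (7.915,-7.64), length = 5
  seg 14: (7.915,-7.64) -> (-7.609,-11.511), length = 16
  seg 15: (-7.609,-11.511) -> (-12.461,-12.72), length = 5
  seg 16: (-12.461,-12.72) -> (-8.59,2.804), length = 16
  seg 17: (-8.59,2.804) -> (-5.117,6.401), length = 5
  seg 18: (-5.117,6.401) -> (-0.173,-8.816), length = 16
  seg 19: (-0.173,-8.816) -> (1.373,-13.571), length = 5
  seg 20: (1.373,-13.571) -> (-14.384,-10.793), length = 16
  seg 21: (-14.384,-10.793) -> (-19.308,-9.924), length = 5
  seg 22: (-19.308,-9.924) -> (-9.458,2.684), length = 16
  seg 23: (-9.458,2.684) -> (-6.38,6.624), length = 5
  seg 24: (-6.38,6.624) -> (0.128,-7.993), length = 16
Total = 252

Answer: 252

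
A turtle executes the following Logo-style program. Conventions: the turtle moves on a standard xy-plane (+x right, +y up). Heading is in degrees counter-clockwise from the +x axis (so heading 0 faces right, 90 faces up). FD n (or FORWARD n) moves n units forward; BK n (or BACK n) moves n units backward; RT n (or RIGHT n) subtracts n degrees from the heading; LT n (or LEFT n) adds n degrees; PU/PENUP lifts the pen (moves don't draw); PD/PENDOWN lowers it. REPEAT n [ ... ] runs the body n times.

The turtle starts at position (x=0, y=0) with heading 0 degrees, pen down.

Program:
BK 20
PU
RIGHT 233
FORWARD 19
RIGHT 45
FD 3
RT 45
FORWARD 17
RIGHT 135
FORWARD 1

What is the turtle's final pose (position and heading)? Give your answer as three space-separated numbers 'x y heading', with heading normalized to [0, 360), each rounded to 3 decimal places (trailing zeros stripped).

Executing turtle program step by step:
Start: pos=(0,0), heading=0, pen down
BK 20: (0,0) -> (-20,0) [heading=0, draw]
PU: pen up
RT 233: heading 0 -> 127
FD 19: (-20,0) -> (-31.434,15.174) [heading=127, move]
RT 45: heading 127 -> 82
FD 3: (-31.434,15.174) -> (-31.017,18.145) [heading=82, move]
RT 45: heading 82 -> 37
FD 17: (-31.017,18.145) -> (-17.44,28.376) [heading=37, move]
RT 135: heading 37 -> 262
FD 1: (-17.44,28.376) -> (-17.579,27.385) [heading=262, move]
Final: pos=(-17.579,27.385), heading=262, 1 segment(s) drawn

Answer: -17.579 27.385 262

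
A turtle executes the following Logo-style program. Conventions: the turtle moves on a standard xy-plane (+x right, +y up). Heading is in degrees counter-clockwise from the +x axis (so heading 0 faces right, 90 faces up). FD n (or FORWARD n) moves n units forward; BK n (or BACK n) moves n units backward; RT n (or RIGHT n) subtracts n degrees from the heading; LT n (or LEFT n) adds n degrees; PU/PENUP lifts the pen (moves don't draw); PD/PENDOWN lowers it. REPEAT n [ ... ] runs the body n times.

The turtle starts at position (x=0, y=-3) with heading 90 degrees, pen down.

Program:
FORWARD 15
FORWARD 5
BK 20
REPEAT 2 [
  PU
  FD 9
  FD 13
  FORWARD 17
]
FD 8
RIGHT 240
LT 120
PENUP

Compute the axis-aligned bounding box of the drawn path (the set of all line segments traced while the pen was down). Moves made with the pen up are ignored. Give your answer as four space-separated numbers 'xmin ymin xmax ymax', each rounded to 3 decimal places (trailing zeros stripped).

Answer: 0 -3 0 17

Derivation:
Executing turtle program step by step:
Start: pos=(0,-3), heading=90, pen down
FD 15: (0,-3) -> (0,12) [heading=90, draw]
FD 5: (0,12) -> (0,17) [heading=90, draw]
BK 20: (0,17) -> (0,-3) [heading=90, draw]
REPEAT 2 [
  -- iteration 1/2 --
  PU: pen up
  FD 9: (0,-3) -> (0,6) [heading=90, move]
  FD 13: (0,6) -> (0,19) [heading=90, move]
  FD 17: (0,19) -> (0,36) [heading=90, move]
  -- iteration 2/2 --
  PU: pen up
  FD 9: (0,36) -> (0,45) [heading=90, move]
  FD 13: (0,45) -> (0,58) [heading=90, move]
  FD 17: (0,58) -> (0,75) [heading=90, move]
]
FD 8: (0,75) -> (0,83) [heading=90, move]
RT 240: heading 90 -> 210
LT 120: heading 210 -> 330
PU: pen up
Final: pos=(0,83), heading=330, 3 segment(s) drawn

Segment endpoints: x in {0, 0, 0}, y in {-3, 12, 17}
xmin=0, ymin=-3, xmax=0, ymax=17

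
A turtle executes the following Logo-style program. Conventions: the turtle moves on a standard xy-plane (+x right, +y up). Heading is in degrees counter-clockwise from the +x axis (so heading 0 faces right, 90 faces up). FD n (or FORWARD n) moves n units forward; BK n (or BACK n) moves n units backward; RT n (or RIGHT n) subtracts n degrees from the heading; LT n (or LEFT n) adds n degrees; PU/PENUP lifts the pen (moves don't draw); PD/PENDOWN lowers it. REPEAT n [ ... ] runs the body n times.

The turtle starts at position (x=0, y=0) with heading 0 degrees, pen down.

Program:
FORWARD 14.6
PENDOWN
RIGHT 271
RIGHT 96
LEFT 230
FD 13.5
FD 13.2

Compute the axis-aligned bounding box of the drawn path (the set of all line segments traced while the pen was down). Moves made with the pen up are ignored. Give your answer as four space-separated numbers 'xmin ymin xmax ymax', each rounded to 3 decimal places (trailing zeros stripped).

Answer: -4.927 -18.209 14.6 0

Derivation:
Executing turtle program step by step:
Start: pos=(0,0), heading=0, pen down
FD 14.6: (0,0) -> (14.6,0) [heading=0, draw]
PD: pen down
RT 271: heading 0 -> 89
RT 96: heading 89 -> 353
LT 230: heading 353 -> 223
FD 13.5: (14.6,0) -> (4.727,-9.207) [heading=223, draw]
FD 13.2: (4.727,-9.207) -> (-4.927,-18.209) [heading=223, draw]
Final: pos=(-4.927,-18.209), heading=223, 3 segment(s) drawn

Segment endpoints: x in {-4.927, 0, 4.727, 14.6}, y in {-18.209, -9.207, 0}
xmin=-4.927, ymin=-18.209, xmax=14.6, ymax=0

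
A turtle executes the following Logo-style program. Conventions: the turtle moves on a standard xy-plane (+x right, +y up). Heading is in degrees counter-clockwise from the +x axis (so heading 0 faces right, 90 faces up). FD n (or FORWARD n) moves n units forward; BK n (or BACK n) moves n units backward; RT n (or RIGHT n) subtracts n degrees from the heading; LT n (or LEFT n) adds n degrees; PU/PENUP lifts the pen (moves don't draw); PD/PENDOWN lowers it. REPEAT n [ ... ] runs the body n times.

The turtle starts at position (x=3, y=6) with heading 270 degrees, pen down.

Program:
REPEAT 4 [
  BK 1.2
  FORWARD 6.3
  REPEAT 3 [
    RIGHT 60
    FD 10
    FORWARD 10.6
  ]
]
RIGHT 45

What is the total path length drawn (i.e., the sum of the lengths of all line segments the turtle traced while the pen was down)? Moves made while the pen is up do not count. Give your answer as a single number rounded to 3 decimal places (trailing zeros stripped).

Executing turtle program step by step:
Start: pos=(3,6), heading=270, pen down
REPEAT 4 [
  -- iteration 1/4 --
  BK 1.2: (3,6) -> (3,7.2) [heading=270, draw]
  FD 6.3: (3,7.2) -> (3,0.9) [heading=270, draw]
  REPEAT 3 [
    -- iteration 1/3 --
    RT 60: heading 270 -> 210
    FD 10: (3,0.9) -> (-5.66,-4.1) [heading=210, draw]
    FD 10.6: (-5.66,-4.1) -> (-14.84,-9.4) [heading=210, draw]
    -- iteration 2/3 --
    RT 60: heading 210 -> 150
    FD 10: (-14.84,-9.4) -> (-23.5,-4.4) [heading=150, draw]
    FD 10.6: (-23.5,-4.4) -> (-32.68,0.9) [heading=150, draw]
    -- iteration 3/3 --
    RT 60: heading 150 -> 90
    FD 10: (-32.68,0.9) -> (-32.68,10.9) [heading=90, draw]
    FD 10.6: (-32.68,10.9) -> (-32.68,21.5) [heading=90, draw]
  ]
  -- iteration 2/4 --
  BK 1.2: (-32.68,21.5) -> (-32.68,20.3) [heading=90, draw]
  FD 6.3: (-32.68,20.3) -> (-32.68,26.6) [heading=90, draw]
  REPEAT 3 [
    -- iteration 1/3 --
    RT 60: heading 90 -> 30
    FD 10: (-32.68,26.6) -> (-24.02,31.6) [heading=30, draw]
    FD 10.6: (-24.02,31.6) -> (-14.84,36.9) [heading=30, draw]
    -- iteration 2/3 --
    RT 60: heading 30 -> 330
    FD 10: (-14.84,36.9) -> (-6.18,31.9) [heading=330, draw]
    FD 10.6: (-6.18,31.9) -> (3,26.6) [heading=330, draw]
    -- iteration 3/3 --
    RT 60: heading 330 -> 270
    FD 10: (3,26.6) -> (3,16.6) [heading=270, draw]
    FD 10.6: (3,16.6) -> (3,6) [heading=270, draw]
  ]
  -- iteration 3/4 --
  BK 1.2: (3,6) -> (3,7.2) [heading=270, draw]
  FD 6.3: (3,7.2) -> (3,0.9) [heading=270, draw]
  REPEAT 3 [
    -- iteration 1/3 --
    RT 60: heading 270 -> 210
    FD 10: (3,0.9) -> (-5.66,-4.1) [heading=210, draw]
    FD 10.6: (-5.66,-4.1) -> (-14.84,-9.4) [heading=210, draw]
    -- iteration 2/3 --
    RT 60: heading 210 -> 150
    FD 10: (-14.84,-9.4) -> (-23.5,-4.4) [heading=150, draw]
    FD 10.6: (-23.5,-4.4) -> (-32.68,0.9) [heading=150, draw]
    -- iteration 3/3 --
    RT 60: heading 150 -> 90
    FD 10: (-32.68,0.9) -> (-32.68,10.9) [heading=90, draw]
    FD 10.6: (-32.68,10.9) -> (-32.68,21.5) [heading=90, draw]
  ]
  -- iteration 4/4 --
  BK 1.2: (-32.68,21.5) -> (-32.68,20.3) [heading=90, draw]
  FD 6.3: (-32.68,20.3) -> (-32.68,26.6) [heading=90, draw]
  REPEAT 3 [
    -- iteration 1/3 --
    RT 60: heading 90 -> 30
    FD 10: (-32.68,26.6) -> (-24.02,31.6) [heading=30, draw]
    FD 10.6: (-24.02,31.6) -> (-14.84,36.9) [heading=30, draw]
    -- iteration 2/3 --
    RT 60: heading 30 -> 330
    FD 10: (-14.84,36.9) -> (-6.18,31.9) [heading=330, draw]
    FD 10.6: (-6.18,31.9) -> (3,26.6) [heading=330, draw]
    -- iteration 3/3 --
    RT 60: heading 330 -> 270
    FD 10: (3,26.6) -> (3,16.6) [heading=270, draw]
    FD 10.6: (3,16.6) -> (3,6) [heading=270, draw]
  ]
]
RT 45: heading 270 -> 225
Final: pos=(3,6), heading=225, 32 segment(s) drawn

Segment lengths:
  seg 1: (3,6) -> (3,7.2), length = 1.2
  seg 2: (3,7.2) -> (3,0.9), length = 6.3
  seg 3: (3,0.9) -> (-5.66,-4.1), length = 10
  seg 4: (-5.66,-4.1) -> (-14.84,-9.4), length = 10.6
  seg 5: (-14.84,-9.4) -> (-23.5,-4.4), length = 10
  seg 6: (-23.5,-4.4) -> (-32.68,0.9), length = 10.6
  seg 7: (-32.68,0.9) -> (-32.68,10.9), length = 10
  seg 8: (-32.68,10.9) -> (-32.68,21.5), length = 10.6
  seg 9: (-32.68,21.5) -> (-32.68,20.3), length = 1.2
  seg 10: (-32.68,20.3) -> (-32.68,26.6), length = 6.3
  seg 11: (-32.68,26.6) -> (-24.02,31.6), length = 10
  seg 12: (-24.02,31.6) -> (-14.84,36.9), length = 10.6
  seg 13: (-14.84,36.9) -> (-6.18,31.9), length = 10
  seg 14: (-6.18,31.9) -> (3,26.6), length = 10.6
  seg 15: (3,26.6) -> (3,16.6), length = 10
  seg 16: (3,16.6) -> (3,6), length = 10.6
  seg 17: (3,6) -> (3,7.2), length = 1.2
  seg 18: (3,7.2) -> (3,0.9), length = 6.3
  seg 19: (3,0.9) -> (-5.66,-4.1), length = 10
  seg 20: (-5.66,-4.1) -> (-14.84,-9.4), length = 10.6
  seg 21: (-14.84,-9.4) -> (-23.5,-4.4), length = 10
  seg 22: (-23.5,-4.4) -> (-32.68,0.9), length = 10.6
  seg 23: (-32.68,0.9) -> (-32.68,10.9), length = 10
  seg 24: (-32.68,10.9) -> (-32.68,21.5), length = 10.6
  seg 25: (-32.68,21.5) -> (-32.68,20.3), length = 1.2
  seg 26: (-32.68,20.3) -> (-32.68,26.6), length = 6.3
  seg 27: (-32.68,26.6) -> (-24.02,31.6), length = 10
  seg 28: (-24.02,31.6) -> (-14.84,36.9), length = 10.6
  seg 29: (-14.84,36.9) -> (-6.18,31.9), length = 10
  seg 30: (-6.18,31.9) -> (3,26.6), length = 10.6
  seg 31: (3,26.6) -> (3,16.6), length = 10
  seg 32: (3,16.6) -> (3,6), length = 10.6
Total = 277.2

Answer: 277.2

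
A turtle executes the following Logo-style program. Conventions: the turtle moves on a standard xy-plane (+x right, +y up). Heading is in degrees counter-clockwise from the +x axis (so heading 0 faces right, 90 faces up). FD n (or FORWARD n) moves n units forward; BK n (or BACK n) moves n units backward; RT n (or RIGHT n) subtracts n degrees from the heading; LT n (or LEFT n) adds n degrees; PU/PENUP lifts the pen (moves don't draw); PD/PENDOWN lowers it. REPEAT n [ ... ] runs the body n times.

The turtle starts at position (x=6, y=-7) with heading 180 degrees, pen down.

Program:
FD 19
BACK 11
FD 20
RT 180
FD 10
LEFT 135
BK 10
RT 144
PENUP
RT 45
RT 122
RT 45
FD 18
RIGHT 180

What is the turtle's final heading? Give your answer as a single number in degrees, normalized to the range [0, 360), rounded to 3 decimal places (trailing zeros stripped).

Executing turtle program step by step:
Start: pos=(6,-7), heading=180, pen down
FD 19: (6,-7) -> (-13,-7) [heading=180, draw]
BK 11: (-13,-7) -> (-2,-7) [heading=180, draw]
FD 20: (-2,-7) -> (-22,-7) [heading=180, draw]
RT 180: heading 180 -> 0
FD 10: (-22,-7) -> (-12,-7) [heading=0, draw]
LT 135: heading 0 -> 135
BK 10: (-12,-7) -> (-4.929,-14.071) [heading=135, draw]
RT 144: heading 135 -> 351
PU: pen up
RT 45: heading 351 -> 306
RT 122: heading 306 -> 184
RT 45: heading 184 -> 139
FD 18: (-4.929,-14.071) -> (-18.514,-2.262) [heading=139, move]
RT 180: heading 139 -> 319
Final: pos=(-18.514,-2.262), heading=319, 5 segment(s) drawn

Answer: 319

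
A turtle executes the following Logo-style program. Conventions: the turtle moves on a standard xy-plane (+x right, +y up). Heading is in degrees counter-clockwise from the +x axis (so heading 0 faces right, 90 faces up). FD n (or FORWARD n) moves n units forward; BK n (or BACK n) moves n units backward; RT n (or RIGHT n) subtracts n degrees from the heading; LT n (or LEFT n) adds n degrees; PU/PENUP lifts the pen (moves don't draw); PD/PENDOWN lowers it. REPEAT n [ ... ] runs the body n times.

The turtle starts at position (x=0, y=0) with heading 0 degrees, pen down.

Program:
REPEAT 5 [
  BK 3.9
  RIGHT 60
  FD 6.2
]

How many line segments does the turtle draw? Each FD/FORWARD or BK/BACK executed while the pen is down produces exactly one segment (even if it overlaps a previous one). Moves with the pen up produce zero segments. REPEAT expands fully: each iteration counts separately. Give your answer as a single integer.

Answer: 10

Derivation:
Executing turtle program step by step:
Start: pos=(0,0), heading=0, pen down
REPEAT 5 [
  -- iteration 1/5 --
  BK 3.9: (0,0) -> (-3.9,0) [heading=0, draw]
  RT 60: heading 0 -> 300
  FD 6.2: (-3.9,0) -> (-0.8,-5.369) [heading=300, draw]
  -- iteration 2/5 --
  BK 3.9: (-0.8,-5.369) -> (-2.75,-1.992) [heading=300, draw]
  RT 60: heading 300 -> 240
  FD 6.2: (-2.75,-1.992) -> (-5.85,-7.361) [heading=240, draw]
  -- iteration 3/5 --
  BK 3.9: (-5.85,-7.361) -> (-3.9,-3.984) [heading=240, draw]
  RT 60: heading 240 -> 180
  FD 6.2: (-3.9,-3.984) -> (-10.1,-3.984) [heading=180, draw]
  -- iteration 4/5 --
  BK 3.9: (-10.1,-3.984) -> (-6.2,-3.984) [heading=180, draw]
  RT 60: heading 180 -> 120
  FD 6.2: (-6.2,-3.984) -> (-9.3,1.386) [heading=120, draw]
  -- iteration 5/5 --
  BK 3.9: (-9.3,1.386) -> (-7.35,-1.992) [heading=120, draw]
  RT 60: heading 120 -> 60
  FD 6.2: (-7.35,-1.992) -> (-4.25,3.377) [heading=60, draw]
]
Final: pos=(-4.25,3.377), heading=60, 10 segment(s) drawn
Segments drawn: 10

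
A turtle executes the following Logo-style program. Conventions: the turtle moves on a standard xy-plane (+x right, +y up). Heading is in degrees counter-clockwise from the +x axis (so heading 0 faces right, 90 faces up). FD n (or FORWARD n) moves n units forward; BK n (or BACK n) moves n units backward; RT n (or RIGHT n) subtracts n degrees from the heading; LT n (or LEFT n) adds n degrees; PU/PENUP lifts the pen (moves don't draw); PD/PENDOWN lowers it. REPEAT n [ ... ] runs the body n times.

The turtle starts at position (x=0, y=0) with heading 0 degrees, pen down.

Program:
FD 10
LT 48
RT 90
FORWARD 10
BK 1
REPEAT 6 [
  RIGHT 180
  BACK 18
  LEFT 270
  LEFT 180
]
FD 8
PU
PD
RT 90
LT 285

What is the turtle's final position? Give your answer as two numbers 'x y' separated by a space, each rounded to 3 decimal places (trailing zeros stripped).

Executing turtle program step by step:
Start: pos=(0,0), heading=0, pen down
FD 10: (0,0) -> (10,0) [heading=0, draw]
LT 48: heading 0 -> 48
RT 90: heading 48 -> 318
FD 10: (10,0) -> (17.431,-6.691) [heading=318, draw]
BK 1: (17.431,-6.691) -> (16.688,-6.022) [heading=318, draw]
REPEAT 6 [
  -- iteration 1/6 --
  RT 180: heading 318 -> 138
  BK 18: (16.688,-6.022) -> (30.065,-18.067) [heading=138, draw]
  LT 270: heading 138 -> 48
  LT 180: heading 48 -> 228
  -- iteration 2/6 --
  RT 180: heading 228 -> 48
  BK 18: (30.065,-18.067) -> (18.021,-31.443) [heading=48, draw]
  LT 270: heading 48 -> 318
  LT 180: heading 318 -> 138
  -- iteration 3/6 --
  RT 180: heading 138 -> 318
  BK 18: (18.021,-31.443) -> (4.644,-19.399) [heading=318, draw]
  LT 270: heading 318 -> 228
  LT 180: heading 228 -> 48
  -- iteration 4/6 --
  RT 180: heading 48 -> 228
  BK 18: (4.644,-19.399) -> (16.688,-6.022) [heading=228, draw]
  LT 270: heading 228 -> 138
  LT 180: heading 138 -> 318
  -- iteration 5/6 --
  RT 180: heading 318 -> 138
  BK 18: (16.688,-6.022) -> (30.065,-18.067) [heading=138, draw]
  LT 270: heading 138 -> 48
  LT 180: heading 48 -> 228
  -- iteration 6/6 --
  RT 180: heading 228 -> 48
  BK 18: (30.065,-18.067) -> (18.021,-31.443) [heading=48, draw]
  LT 270: heading 48 -> 318
  LT 180: heading 318 -> 138
]
FD 8: (18.021,-31.443) -> (12.075,-26.09) [heading=138, draw]
PU: pen up
PD: pen down
RT 90: heading 138 -> 48
LT 285: heading 48 -> 333
Final: pos=(12.075,-26.09), heading=333, 10 segment(s) drawn

Answer: 12.075 -26.09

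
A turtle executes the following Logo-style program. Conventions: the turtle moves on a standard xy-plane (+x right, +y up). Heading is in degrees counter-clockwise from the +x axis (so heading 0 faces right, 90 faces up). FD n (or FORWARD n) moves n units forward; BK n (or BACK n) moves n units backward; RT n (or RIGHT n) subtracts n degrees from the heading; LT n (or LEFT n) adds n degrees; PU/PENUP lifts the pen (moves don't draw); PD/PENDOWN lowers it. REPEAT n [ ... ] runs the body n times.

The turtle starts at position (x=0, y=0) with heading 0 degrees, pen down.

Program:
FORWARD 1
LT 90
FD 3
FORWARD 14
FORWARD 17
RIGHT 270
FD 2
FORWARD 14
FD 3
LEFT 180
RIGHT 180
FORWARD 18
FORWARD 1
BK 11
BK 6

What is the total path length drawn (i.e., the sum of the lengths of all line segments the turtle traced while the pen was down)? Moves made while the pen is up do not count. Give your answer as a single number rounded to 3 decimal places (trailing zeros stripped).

Answer: 90

Derivation:
Executing turtle program step by step:
Start: pos=(0,0), heading=0, pen down
FD 1: (0,0) -> (1,0) [heading=0, draw]
LT 90: heading 0 -> 90
FD 3: (1,0) -> (1,3) [heading=90, draw]
FD 14: (1,3) -> (1,17) [heading=90, draw]
FD 17: (1,17) -> (1,34) [heading=90, draw]
RT 270: heading 90 -> 180
FD 2: (1,34) -> (-1,34) [heading=180, draw]
FD 14: (-1,34) -> (-15,34) [heading=180, draw]
FD 3: (-15,34) -> (-18,34) [heading=180, draw]
LT 180: heading 180 -> 0
RT 180: heading 0 -> 180
FD 18: (-18,34) -> (-36,34) [heading=180, draw]
FD 1: (-36,34) -> (-37,34) [heading=180, draw]
BK 11: (-37,34) -> (-26,34) [heading=180, draw]
BK 6: (-26,34) -> (-20,34) [heading=180, draw]
Final: pos=(-20,34), heading=180, 11 segment(s) drawn

Segment lengths:
  seg 1: (0,0) -> (1,0), length = 1
  seg 2: (1,0) -> (1,3), length = 3
  seg 3: (1,3) -> (1,17), length = 14
  seg 4: (1,17) -> (1,34), length = 17
  seg 5: (1,34) -> (-1,34), length = 2
  seg 6: (-1,34) -> (-15,34), length = 14
  seg 7: (-15,34) -> (-18,34), length = 3
  seg 8: (-18,34) -> (-36,34), length = 18
  seg 9: (-36,34) -> (-37,34), length = 1
  seg 10: (-37,34) -> (-26,34), length = 11
  seg 11: (-26,34) -> (-20,34), length = 6
Total = 90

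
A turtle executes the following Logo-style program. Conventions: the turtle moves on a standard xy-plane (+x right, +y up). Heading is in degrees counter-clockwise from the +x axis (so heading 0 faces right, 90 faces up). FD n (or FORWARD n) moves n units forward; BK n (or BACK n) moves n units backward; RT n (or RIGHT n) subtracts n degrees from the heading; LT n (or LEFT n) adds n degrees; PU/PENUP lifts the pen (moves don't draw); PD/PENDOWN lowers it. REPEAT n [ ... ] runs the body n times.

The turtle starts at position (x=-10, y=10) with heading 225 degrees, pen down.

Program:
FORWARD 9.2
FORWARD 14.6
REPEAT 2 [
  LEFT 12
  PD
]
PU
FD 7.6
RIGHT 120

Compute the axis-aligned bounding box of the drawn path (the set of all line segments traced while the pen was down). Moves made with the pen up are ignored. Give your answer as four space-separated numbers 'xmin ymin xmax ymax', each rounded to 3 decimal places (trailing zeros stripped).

Executing turtle program step by step:
Start: pos=(-10,10), heading=225, pen down
FD 9.2: (-10,10) -> (-16.505,3.495) [heading=225, draw]
FD 14.6: (-16.505,3.495) -> (-26.829,-6.829) [heading=225, draw]
REPEAT 2 [
  -- iteration 1/2 --
  LT 12: heading 225 -> 237
  PD: pen down
  -- iteration 2/2 --
  LT 12: heading 237 -> 249
  PD: pen down
]
PU: pen up
FD 7.6: (-26.829,-6.829) -> (-29.553,-13.924) [heading=249, move]
RT 120: heading 249 -> 129
Final: pos=(-29.553,-13.924), heading=129, 2 segment(s) drawn

Segment endpoints: x in {-26.829, -16.505, -10}, y in {-6.829, 3.495, 10}
xmin=-26.829, ymin=-6.829, xmax=-10, ymax=10

Answer: -26.829 -6.829 -10 10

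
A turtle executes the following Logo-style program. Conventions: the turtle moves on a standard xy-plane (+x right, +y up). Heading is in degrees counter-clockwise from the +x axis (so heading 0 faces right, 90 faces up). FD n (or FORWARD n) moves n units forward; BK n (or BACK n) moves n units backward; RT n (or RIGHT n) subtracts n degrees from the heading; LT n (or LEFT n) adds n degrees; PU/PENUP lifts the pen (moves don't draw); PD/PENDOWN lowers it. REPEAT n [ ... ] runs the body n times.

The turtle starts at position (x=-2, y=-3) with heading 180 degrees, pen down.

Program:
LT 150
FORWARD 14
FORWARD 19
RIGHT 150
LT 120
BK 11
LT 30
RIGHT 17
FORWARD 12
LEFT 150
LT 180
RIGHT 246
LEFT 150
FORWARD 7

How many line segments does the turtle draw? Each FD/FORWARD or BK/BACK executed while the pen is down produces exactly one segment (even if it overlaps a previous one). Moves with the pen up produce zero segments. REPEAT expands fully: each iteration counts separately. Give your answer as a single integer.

Answer: 5

Derivation:
Executing turtle program step by step:
Start: pos=(-2,-3), heading=180, pen down
LT 150: heading 180 -> 330
FD 14: (-2,-3) -> (10.124,-10) [heading=330, draw]
FD 19: (10.124,-10) -> (26.579,-19.5) [heading=330, draw]
RT 150: heading 330 -> 180
LT 120: heading 180 -> 300
BK 11: (26.579,-19.5) -> (21.079,-9.974) [heading=300, draw]
LT 30: heading 300 -> 330
RT 17: heading 330 -> 313
FD 12: (21.079,-9.974) -> (29.263,-18.75) [heading=313, draw]
LT 150: heading 313 -> 103
LT 180: heading 103 -> 283
RT 246: heading 283 -> 37
LT 150: heading 37 -> 187
FD 7: (29.263,-18.75) -> (22.315,-19.603) [heading=187, draw]
Final: pos=(22.315,-19.603), heading=187, 5 segment(s) drawn
Segments drawn: 5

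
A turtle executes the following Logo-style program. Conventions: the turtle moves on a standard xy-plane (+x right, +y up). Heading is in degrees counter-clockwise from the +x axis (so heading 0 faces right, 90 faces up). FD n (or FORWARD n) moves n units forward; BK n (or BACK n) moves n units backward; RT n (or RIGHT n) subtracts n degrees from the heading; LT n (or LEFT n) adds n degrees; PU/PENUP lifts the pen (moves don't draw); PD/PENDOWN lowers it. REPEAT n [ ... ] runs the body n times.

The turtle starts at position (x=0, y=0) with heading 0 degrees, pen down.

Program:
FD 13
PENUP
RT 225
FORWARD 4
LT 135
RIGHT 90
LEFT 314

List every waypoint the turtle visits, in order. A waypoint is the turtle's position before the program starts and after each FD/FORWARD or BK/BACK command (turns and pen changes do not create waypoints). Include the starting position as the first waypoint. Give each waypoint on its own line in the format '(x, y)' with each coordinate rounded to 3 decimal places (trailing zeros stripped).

Answer: (0, 0)
(13, 0)
(10.172, 2.828)

Derivation:
Executing turtle program step by step:
Start: pos=(0,0), heading=0, pen down
FD 13: (0,0) -> (13,0) [heading=0, draw]
PU: pen up
RT 225: heading 0 -> 135
FD 4: (13,0) -> (10.172,2.828) [heading=135, move]
LT 135: heading 135 -> 270
RT 90: heading 270 -> 180
LT 314: heading 180 -> 134
Final: pos=(10.172,2.828), heading=134, 1 segment(s) drawn
Waypoints (3 total):
(0, 0)
(13, 0)
(10.172, 2.828)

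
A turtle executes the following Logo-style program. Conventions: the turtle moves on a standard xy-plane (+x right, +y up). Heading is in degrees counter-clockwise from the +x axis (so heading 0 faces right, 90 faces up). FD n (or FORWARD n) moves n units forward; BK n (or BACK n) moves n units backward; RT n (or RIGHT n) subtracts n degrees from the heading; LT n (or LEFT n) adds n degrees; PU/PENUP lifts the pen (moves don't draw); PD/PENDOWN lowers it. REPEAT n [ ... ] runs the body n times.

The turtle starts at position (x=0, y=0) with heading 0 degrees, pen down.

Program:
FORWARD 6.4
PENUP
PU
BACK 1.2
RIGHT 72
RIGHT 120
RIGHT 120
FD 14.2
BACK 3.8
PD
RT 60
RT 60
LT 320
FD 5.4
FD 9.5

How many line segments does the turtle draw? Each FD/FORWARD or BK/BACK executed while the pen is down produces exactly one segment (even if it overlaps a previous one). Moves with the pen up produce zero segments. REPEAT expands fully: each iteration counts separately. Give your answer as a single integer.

Executing turtle program step by step:
Start: pos=(0,0), heading=0, pen down
FD 6.4: (0,0) -> (6.4,0) [heading=0, draw]
PU: pen up
PU: pen up
BK 1.2: (6.4,0) -> (5.2,0) [heading=0, move]
RT 72: heading 0 -> 288
RT 120: heading 288 -> 168
RT 120: heading 168 -> 48
FD 14.2: (5.2,0) -> (14.702,10.553) [heading=48, move]
BK 3.8: (14.702,10.553) -> (12.159,7.729) [heading=48, move]
PD: pen down
RT 60: heading 48 -> 348
RT 60: heading 348 -> 288
LT 320: heading 288 -> 248
FD 5.4: (12.159,7.729) -> (10.136,2.722) [heading=248, draw]
FD 9.5: (10.136,2.722) -> (6.577,-6.086) [heading=248, draw]
Final: pos=(6.577,-6.086), heading=248, 3 segment(s) drawn
Segments drawn: 3

Answer: 3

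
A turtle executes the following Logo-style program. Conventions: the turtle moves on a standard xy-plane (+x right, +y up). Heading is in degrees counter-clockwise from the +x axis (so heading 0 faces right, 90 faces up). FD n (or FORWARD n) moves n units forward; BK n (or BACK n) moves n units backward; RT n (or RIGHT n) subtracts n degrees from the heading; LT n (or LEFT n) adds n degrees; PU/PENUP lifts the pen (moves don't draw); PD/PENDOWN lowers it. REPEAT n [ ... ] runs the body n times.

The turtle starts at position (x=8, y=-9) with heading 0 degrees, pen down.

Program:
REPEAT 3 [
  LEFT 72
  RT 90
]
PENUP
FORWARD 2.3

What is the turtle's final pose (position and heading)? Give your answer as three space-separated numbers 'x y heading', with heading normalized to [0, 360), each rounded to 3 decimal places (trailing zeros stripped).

Executing turtle program step by step:
Start: pos=(8,-9), heading=0, pen down
REPEAT 3 [
  -- iteration 1/3 --
  LT 72: heading 0 -> 72
  RT 90: heading 72 -> 342
  -- iteration 2/3 --
  LT 72: heading 342 -> 54
  RT 90: heading 54 -> 324
  -- iteration 3/3 --
  LT 72: heading 324 -> 36
  RT 90: heading 36 -> 306
]
PU: pen up
FD 2.3: (8,-9) -> (9.352,-10.861) [heading=306, move]
Final: pos=(9.352,-10.861), heading=306, 0 segment(s) drawn

Answer: 9.352 -10.861 306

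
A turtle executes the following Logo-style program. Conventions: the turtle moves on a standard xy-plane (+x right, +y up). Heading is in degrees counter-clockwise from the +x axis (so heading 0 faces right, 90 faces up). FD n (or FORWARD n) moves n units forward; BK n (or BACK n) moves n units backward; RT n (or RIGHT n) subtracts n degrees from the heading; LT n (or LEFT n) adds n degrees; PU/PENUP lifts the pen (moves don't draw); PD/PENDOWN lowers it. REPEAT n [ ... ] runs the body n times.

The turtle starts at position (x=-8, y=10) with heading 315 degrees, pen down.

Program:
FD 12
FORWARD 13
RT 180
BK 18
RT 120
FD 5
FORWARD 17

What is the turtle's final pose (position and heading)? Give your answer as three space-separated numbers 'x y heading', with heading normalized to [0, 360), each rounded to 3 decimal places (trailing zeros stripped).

Answer: 43.656 -14.712 15

Derivation:
Executing turtle program step by step:
Start: pos=(-8,10), heading=315, pen down
FD 12: (-8,10) -> (0.485,1.515) [heading=315, draw]
FD 13: (0.485,1.515) -> (9.678,-7.678) [heading=315, draw]
RT 180: heading 315 -> 135
BK 18: (9.678,-7.678) -> (22.406,-20.406) [heading=135, draw]
RT 120: heading 135 -> 15
FD 5: (22.406,-20.406) -> (27.235,-19.111) [heading=15, draw]
FD 17: (27.235,-19.111) -> (43.656,-14.712) [heading=15, draw]
Final: pos=(43.656,-14.712), heading=15, 5 segment(s) drawn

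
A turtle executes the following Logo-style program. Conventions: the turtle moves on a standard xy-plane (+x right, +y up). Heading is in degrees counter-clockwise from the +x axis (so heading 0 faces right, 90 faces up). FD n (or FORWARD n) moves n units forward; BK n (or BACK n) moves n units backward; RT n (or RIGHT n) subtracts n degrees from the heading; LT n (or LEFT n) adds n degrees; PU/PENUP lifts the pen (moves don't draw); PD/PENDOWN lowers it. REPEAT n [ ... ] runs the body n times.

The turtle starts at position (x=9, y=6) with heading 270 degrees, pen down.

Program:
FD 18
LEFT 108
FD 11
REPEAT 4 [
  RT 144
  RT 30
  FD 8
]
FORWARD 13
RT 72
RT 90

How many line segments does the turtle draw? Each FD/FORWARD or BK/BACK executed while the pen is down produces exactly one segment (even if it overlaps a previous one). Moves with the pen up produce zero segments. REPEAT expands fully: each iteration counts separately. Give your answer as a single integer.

Executing turtle program step by step:
Start: pos=(9,6), heading=270, pen down
FD 18: (9,6) -> (9,-12) [heading=270, draw]
LT 108: heading 270 -> 18
FD 11: (9,-12) -> (19.462,-8.601) [heading=18, draw]
REPEAT 4 [
  -- iteration 1/4 --
  RT 144: heading 18 -> 234
  RT 30: heading 234 -> 204
  FD 8: (19.462,-8.601) -> (12.153,-11.855) [heading=204, draw]
  -- iteration 2/4 --
  RT 144: heading 204 -> 60
  RT 30: heading 60 -> 30
  FD 8: (12.153,-11.855) -> (19.081,-7.855) [heading=30, draw]
  -- iteration 3/4 --
  RT 144: heading 30 -> 246
  RT 30: heading 246 -> 216
  FD 8: (19.081,-7.855) -> (12.609,-12.557) [heading=216, draw]
  -- iteration 4/4 --
  RT 144: heading 216 -> 72
  RT 30: heading 72 -> 42
  FD 8: (12.609,-12.557) -> (18.554,-7.204) [heading=42, draw]
]
FD 13: (18.554,-7.204) -> (28.215,1.495) [heading=42, draw]
RT 72: heading 42 -> 330
RT 90: heading 330 -> 240
Final: pos=(28.215,1.495), heading=240, 7 segment(s) drawn
Segments drawn: 7

Answer: 7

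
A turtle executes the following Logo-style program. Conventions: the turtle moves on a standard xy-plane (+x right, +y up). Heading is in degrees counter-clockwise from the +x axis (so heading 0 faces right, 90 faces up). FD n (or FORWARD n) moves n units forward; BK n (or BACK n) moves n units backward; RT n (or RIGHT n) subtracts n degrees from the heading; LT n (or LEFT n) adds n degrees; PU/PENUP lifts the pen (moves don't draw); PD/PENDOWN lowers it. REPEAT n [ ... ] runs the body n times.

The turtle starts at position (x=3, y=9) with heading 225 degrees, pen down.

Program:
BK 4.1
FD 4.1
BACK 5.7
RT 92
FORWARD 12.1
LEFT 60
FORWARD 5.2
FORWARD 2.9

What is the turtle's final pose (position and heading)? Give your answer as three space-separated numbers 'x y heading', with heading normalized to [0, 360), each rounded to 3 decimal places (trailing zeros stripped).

Answer: -9.114 20.058 193

Derivation:
Executing turtle program step by step:
Start: pos=(3,9), heading=225, pen down
BK 4.1: (3,9) -> (5.899,11.899) [heading=225, draw]
FD 4.1: (5.899,11.899) -> (3,9) [heading=225, draw]
BK 5.7: (3,9) -> (7.031,13.031) [heading=225, draw]
RT 92: heading 225 -> 133
FD 12.1: (7.031,13.031) -> (-1.222,21.88) [heading=133, draw]
LT 60: heading 133 -> 193
FD 5.2: (-1.222,21.88) -> (-6.288,20.71) [heading=193, draw]
FD 2.9: (-6.288,20.71) -> (-9.114,20.058) [heading=193, draw]
Final: pos=(-9.114,20.058), heading=193, 6 segment(s) drawn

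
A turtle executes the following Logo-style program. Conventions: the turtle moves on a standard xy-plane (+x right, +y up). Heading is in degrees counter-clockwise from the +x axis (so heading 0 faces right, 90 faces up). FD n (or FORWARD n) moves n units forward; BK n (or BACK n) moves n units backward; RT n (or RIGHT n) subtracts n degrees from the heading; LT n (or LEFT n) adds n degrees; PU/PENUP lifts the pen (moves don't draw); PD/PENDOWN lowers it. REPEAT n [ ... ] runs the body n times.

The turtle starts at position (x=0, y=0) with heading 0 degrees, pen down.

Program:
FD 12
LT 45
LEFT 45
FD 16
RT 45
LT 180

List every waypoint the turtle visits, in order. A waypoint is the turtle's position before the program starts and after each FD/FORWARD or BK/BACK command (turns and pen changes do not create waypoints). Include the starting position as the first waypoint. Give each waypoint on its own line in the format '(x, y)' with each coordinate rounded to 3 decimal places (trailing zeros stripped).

Executing turtle program step by step:
Start: pos=(0,0), heading=0, pen down
FD 12: (0,0) -> (12,0) [heading=0, draw]
LT 45: heading 0 -> 45
LT 45: heading 45 -> 90
FD 16: (12,0) -> (12,16) [heading=90, draw]
RT 45: heading 90 -> 45
LT 180: heading 45 -> 225
Final: pos=(12,16), heading=225, 2 segment(s) drawn
Waypoints (3 total):
(0, 0)
(12, 0)
(12, 16)

Answer: (0, 0)
(12, 0)
(12, 16)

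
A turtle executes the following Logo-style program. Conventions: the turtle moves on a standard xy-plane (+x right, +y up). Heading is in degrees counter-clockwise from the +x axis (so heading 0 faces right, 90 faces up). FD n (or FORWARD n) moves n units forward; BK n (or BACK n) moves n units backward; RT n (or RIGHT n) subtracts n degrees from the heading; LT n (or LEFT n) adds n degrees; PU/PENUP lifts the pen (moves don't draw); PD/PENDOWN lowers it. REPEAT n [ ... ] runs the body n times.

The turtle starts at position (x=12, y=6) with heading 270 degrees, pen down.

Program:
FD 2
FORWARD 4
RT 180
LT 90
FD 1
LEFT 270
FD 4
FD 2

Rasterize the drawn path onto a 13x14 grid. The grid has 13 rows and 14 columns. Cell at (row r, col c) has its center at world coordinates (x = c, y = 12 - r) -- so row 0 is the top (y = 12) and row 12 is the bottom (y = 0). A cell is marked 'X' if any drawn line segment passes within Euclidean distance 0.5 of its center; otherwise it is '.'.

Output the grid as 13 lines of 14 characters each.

Answer: ..............
..............
..............
..............
..............
..............
...........XX.
...........XX.
...........XX.
...........XX.
...........XX.
...........XX.
...........XX.

Derivation:
Segment 0: (12,6) -> (12,4)
Segment 1: (12,4) -> (12,0)
Segment 2: (12,0) -> (11,0)
Segment 3: (11,0) -> (11,4)
Segment 4: (11,4) -> (11,6)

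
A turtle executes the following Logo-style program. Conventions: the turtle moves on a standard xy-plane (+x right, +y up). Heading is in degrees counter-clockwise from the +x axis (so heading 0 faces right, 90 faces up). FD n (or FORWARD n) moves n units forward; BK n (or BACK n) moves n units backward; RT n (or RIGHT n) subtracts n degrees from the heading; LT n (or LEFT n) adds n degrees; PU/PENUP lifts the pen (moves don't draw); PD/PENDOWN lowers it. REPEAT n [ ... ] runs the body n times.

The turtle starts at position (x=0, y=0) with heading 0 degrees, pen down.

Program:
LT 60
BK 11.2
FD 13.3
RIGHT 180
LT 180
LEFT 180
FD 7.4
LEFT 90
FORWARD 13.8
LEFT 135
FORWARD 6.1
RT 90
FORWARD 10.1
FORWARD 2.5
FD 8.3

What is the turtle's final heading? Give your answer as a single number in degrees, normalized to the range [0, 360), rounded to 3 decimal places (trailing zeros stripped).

Answer: 15

Derivation:
Executing turtle program step by step:
Start: pos=(0,0), heading=0, pen down
LT 60: heading 0 -> 60
BK 11.2: (0,0) -> (-5.6,-9.699) [heading=60, draw]
FD 13.3: (-5.6,-9.699) -> (1.05,1.819) [heading=60, draw]
RT 180: heading 60 -> 240
LT 180: heading 240 -> 60
LT 180: heading 60 -> 240
FD 7.4: (1.05,1.819) -> (-2.65,-4.59) [heading=240, draw]
LT 90: heading 240 -> 330
FD 13.8: (-2.65,-4.59) -> (9.301,-11.49) [heading=330, draw]
LT 135: heading 330 -> 105
FD 6.1: (9.301,-11.49) -> (7.722,-5.598) [heading=105, draw]
RT 90: heading 105 -> 15
FD 10.1: (7.722,-5.598) -> (17.478,-2.984) [heading=15, draw]
FD 2.5: (17.478,-2.984) -> (19.893,-2.337) [heading=15, draw]
FD 8.3: (19.893,-2.337) -> (27.91,-0.188) [heading=15, draw]
Final: pos=(27.91,-0.188), heading=15, 8 segment(s) drawn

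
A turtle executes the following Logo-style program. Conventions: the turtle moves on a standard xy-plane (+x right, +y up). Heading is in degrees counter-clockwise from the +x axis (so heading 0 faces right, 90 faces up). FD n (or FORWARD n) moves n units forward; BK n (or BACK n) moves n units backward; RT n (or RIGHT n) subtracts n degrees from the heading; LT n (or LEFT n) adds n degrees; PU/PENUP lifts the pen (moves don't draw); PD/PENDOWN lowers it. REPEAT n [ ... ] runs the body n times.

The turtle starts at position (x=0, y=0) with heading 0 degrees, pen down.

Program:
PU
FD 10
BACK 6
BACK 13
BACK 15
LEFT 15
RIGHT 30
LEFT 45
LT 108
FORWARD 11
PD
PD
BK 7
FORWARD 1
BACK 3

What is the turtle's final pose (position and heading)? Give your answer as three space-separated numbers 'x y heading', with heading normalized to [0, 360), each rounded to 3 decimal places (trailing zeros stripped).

Executing turtle program step by step:
Start: pos=(0,0), heading=0, pen down
PU: pen up
FD 10: (0,0) -> (10,0) [heading=0, move]
BK 6: (10,0) -> (4,0) [heading=0, move]
BK 13: (4,0) -> (-9,0) [heading=0, move]
BK 15: (-9,0) -> (-24,0) [heading=0, move]
LT 15: heading 0 -> 15
RT 30: heading 15 -> 345
LT 45: heading 345 -> 30
LT 108: heading 30 -> 138
FD 11: (-24,0) -> (-32.175,7.36) [heading=138, move]
PD: pen down
PD: pen down
BK 7: (-32.175,7.36) -> (-26.973,2.677) [heading=138, draw]
FD 1: (-26.973,2.677) -> (-27.716,3.346) [heading=138, draw]
BK 3: (-27.716,3.346) -> (-25.486,1.338) [heading=138, draw]
Final: pos=(-25.486,1.338), heading=138, 3 segment(s) drawn

Answer: -25.486 1.338 138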